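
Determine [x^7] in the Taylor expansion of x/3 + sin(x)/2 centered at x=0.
Expand to order 7: x/3 + sin(x)/2 = -x^7/10080 + x^5/240 - x^3/12 + 5·x/6 + O(x^8).
The coefficient of x^7 is -1/10080.

Final answer: -1/10080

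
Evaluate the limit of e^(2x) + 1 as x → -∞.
Evaluate the dominant behaviour as x → -∞; each term tends to a finite value or vanishes.
Limit = 1.

Final answer: 1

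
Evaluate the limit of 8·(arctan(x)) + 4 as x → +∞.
Evaluate the dominant behaviour as x → +∞; each term tends to a finite value or vanishes.
Limit = 4 + 4·π.

Final answer: 4 + 4·π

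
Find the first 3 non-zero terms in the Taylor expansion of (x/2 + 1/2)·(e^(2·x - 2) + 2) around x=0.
2·x^2·e^(-2) + x·(3·e^(-2)/2 + 1) + e^(-2)/2 + 1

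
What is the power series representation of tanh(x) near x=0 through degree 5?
2·x^5/15 - x^3/3 + x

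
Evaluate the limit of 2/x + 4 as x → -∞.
Evaluate the dominant behaviour as x → -∞; each term tends to a finite value or vanishes.
Limit = 4.

Final answer: 4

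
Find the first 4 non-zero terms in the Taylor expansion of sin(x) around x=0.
-x^7/5040 + x^5/120 - x^3/6 + x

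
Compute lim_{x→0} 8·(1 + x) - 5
Direct substitution at x = 0 gives 3.

Final answer: 3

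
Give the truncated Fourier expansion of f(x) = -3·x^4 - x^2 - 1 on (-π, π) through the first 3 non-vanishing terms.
(-140 + 24·π^2)·cos(x) + (8 - 6·π^2)·cos(2·x) - 3·π^4/5 - π^2/3 - 1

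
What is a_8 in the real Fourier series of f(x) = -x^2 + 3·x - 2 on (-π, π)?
a_8 = (1/π) ∫_{-π}^{π} f(x)·cos(8x) dx.
Evaluate the integral (use parity and integration by parts as needed): a_8 = -1/16.

Final answer: -1/16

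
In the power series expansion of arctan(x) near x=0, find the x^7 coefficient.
Expand to order 7: arctan(x) = -x^7/7 + x^5/5 - x^3/3 + x + O(x^8).
The coefficient of x^7 is -1/7.

Final answer: -1/7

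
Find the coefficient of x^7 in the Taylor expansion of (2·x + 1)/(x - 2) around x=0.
Expand to order 7: (2·x + 1)/(x - 2) = -5·x^7/256 - 5·x^6/128 - 5·x^5/64 - 5·x^4/32 - 5·x^3/16 - 5·x^2/8 - 5·x/4 - 1/2 + O(x^8).
The coefficient of x^7 is -5/256.

Final answer: -5/256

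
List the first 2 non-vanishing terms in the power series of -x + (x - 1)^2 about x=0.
1 - 3·x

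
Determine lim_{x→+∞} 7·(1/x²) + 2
Evaluate the dominant behaviour as x → +∞; each term tends to a finite value or vanishes.
Limit = 2.

Final answer: 2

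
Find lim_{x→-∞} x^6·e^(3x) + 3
The product is a 0·∞ indeterminate form at x → -∞.
Rewrite the product as x^6 / e^(-3x) (an ∞/∞ form) and apply L'Hôpital, or use the standard hierarchy e^(3|x|) ≫ |x^6| as x → -∞.
The indeterminate product → 0, so the limit = 3.

Final answer: 3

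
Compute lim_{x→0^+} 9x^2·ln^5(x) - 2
The product is a 0·∞ indeterminate form at x → 0⁺.
Rewrite the product as 9·ln^5(x) / x^(-2) and apply L'Hôpital, or use the standard hierarchy x^(-2) ≫ |ln x|^5 as x → 0⁺.
The indeterminate product → 0, so the limit = -2.

Final answer: -2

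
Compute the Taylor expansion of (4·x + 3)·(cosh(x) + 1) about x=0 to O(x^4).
2·x^3 + 3·x^2/2 + 8·x + 6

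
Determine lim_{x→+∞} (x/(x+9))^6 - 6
As x → +∞: x/(x+9) = 1/(1 + 9/x) → 1, and the 6th power of a limit-1 base also → 1; with the additive constant, 1 - 6 = -5.
Limit = -5.

Final answer: -5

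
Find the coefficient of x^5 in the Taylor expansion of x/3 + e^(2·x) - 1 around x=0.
Expand to order 5: x/3 + e^(2·x) - 1 = 4·x^5/15 + 2·x^4/3 + 4·x^3/3 + 2·x^2 + 7·x/3 + O(x^6).
The coefficient of x^5 is 4/15.

Final answer: 4/15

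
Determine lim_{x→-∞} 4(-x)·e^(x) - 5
The product is a 0·∞ indeterminate form at x → -∞.
Rewrite the product as 4(-x) / e^(-x) (an ∞/∞ form) and apply L'Hôpital, or use the standard hierarchy e^(|x|) ≫ |(-x)| as x → -∞.
The indeterminate product → 0, so the limit = -5.

Final answer: -5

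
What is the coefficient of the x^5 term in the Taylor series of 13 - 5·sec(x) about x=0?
Expand to order 5: 13 - 5·sec(x) = -25·x^4/24 - 5·x^2/2 + 8 + O(x^6).
The coefficient of x^5 is 0.

Final answer: 0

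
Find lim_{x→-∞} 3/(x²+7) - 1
Evaluate the dominant behaviour as x → -∞; each term tends to a finite value or vanishes.
Limit = -1.

Final answer: -1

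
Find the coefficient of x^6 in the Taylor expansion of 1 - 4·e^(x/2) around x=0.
Expand to order 6: 1 - 4·e^(x/2) = -x^6/11520 - x^5/960 - x^4/96 - x^3/12 - x^2/2 - 2·x - 3 + O(x^7).
The coefficient of x^6 is -1/11520.

Final answer: -1/11520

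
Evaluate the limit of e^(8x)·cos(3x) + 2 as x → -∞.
Evaluate the dominant behaviour as x → -∞; each term tends to a finite value or vanishes.
Limit = 2.

Final answer: 2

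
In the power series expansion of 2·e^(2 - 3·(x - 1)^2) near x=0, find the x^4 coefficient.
9·e^(-1)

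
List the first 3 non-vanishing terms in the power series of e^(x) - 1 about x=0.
x^3/6 + x^2/2 + x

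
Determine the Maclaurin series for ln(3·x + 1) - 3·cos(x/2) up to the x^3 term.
9·x^3 - 33·x^2/8 + 3·x - 3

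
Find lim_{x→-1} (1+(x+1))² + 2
Direct substitution at x = -1 gives 3.

Final answer: 3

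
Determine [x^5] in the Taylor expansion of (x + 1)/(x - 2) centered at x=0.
Expand to order 5: (x + 1)/(x - 2) = -3·x^5/64 - 3·x^4/32 - 3·x^3/16 - 3·x^2/8 - 3·x/4 - 1/2 + O(x^6).
The coefficient of x^5 is -3/64.

Final answer: -3/64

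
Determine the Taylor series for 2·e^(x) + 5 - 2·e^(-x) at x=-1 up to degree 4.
(-2·e^(2) + 2 + 5·e)·e^(-1) + (2 + 2·e^(2))·e^(-1)·(x + 1) + (1 - e^(2))·e^(-1)·(x + 1)^2 + (1 + e^(2))·e^(-1)·(x + 1)^3/3 + (1 - e^(2))·e^(-1)·(x + 1)^4/12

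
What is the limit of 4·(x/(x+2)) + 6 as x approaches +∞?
Evaluate the dominant behaviour as x → +∞; each term tends to a finite value or vanishes.
Limit = 10.

Final answer: 10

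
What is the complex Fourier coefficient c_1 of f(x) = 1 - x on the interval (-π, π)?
Compute the real Fourier coefficients first: a_1 = 0, b_1 = -2.
Then c_1 = (a_1 − i·b_1)/2 = i.

Final answer: i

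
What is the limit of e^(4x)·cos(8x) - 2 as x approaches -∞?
Evaluate the dominant behaviour as x → -∞; each term tends to a finite value or vanishes.
Limit = -2.

Final answer: -2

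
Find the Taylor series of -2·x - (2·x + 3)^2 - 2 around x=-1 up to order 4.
-1 - 6·(x + 1) - 4·(x + 1)^2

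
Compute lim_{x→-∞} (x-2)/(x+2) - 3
Evaluate the dominant behaviour as x → -∞; each term tends to a finite value or vanishes.
Limit = -2.

Final answer: -2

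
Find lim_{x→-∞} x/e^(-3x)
This is an ∞/∞ indeterminate form as x → -∞.
Compare growth rates of the dominant terms (exponentials ≫ polynomials ≫ logarithms), or apply L'Hôpital's rule; the quotient → 0.
Limit = 0.

Final answer: 0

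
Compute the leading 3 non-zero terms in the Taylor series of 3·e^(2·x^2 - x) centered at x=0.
15·x^2/2 - 3·x + 3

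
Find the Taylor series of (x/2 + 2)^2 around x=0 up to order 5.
x^2/4 + 2·x + 4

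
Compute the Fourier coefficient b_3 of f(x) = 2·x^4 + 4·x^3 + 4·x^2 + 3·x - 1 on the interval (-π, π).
b_3 = (1/π) ∫_{-π}^{π} f(x)·sin(3x) dx.
Evaluate the integral (use parity and integration by parts as needed): b_3 = 2/9 + 8·π^2/3.

Final answer: 2/9 + 8·π^2/3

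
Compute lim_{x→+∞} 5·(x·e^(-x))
Evaluate the dominant behaviour as x → +∞; each term tends to a finite value or vanishes.
Limit = 0.

Final answer: 0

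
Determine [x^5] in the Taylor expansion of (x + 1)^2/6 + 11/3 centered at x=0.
Expand to order 5: (x + 1)^2/6 + 11/3 = x^2/6 + x/3 + 23/6 + O(x^6).
The coefficient of x^5 is 0.

Final answer: 0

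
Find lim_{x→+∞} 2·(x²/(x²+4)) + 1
Evaluate the dominant behaviour as x → +∞; each term tends to a finite value or vanishes.
Limit = 3.

Final answer: 3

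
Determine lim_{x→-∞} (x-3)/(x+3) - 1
Evaluate the dominant behaviour as x → -∞; each term tends to a finite value or vanishes.
Limit = 0.

Final answer: 0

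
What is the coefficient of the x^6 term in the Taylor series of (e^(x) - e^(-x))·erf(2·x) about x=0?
Expand to order 6: (e^(x) - e^(-x))·erf(2·x) = 499·x^6/(45·√(π)) - 28·x^4/(3·√(π)) + 8·x^2/√(π) + O(x^7).
The coefficient of x^6 is 499/(45·√(π)).

Final answer: 499/(45·√(π))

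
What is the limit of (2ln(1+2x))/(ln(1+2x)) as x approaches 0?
Both numerator and denominator → 0 as x → 0; this is a 0/0 indeterminate form.
Expand each to leading order near x = 0: numerator ~ 4·x, denominator ~ 2·x.
The limit of the ratio is 2.

Final answer: 2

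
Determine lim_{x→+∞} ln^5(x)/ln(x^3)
This is an ∞/∞ indeterminate form as x → +∞.
Write ln(x^3) = 3·ln(x), reducing the quotient to ln^4(x)/3 → ∞.
Limit = ∞.

Final answer: ∞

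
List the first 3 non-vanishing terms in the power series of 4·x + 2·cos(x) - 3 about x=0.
-x^2 + 4·x - 1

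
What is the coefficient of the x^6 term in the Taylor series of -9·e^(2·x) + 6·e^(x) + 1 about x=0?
Expand to order 6: -9·e^(2·x) + 6·e^(x) + 1 = -19·x^6/24 - 47·x^5/20 - 23·x^4/4 - 11·x^3 - 15·x^2 - 12·x - 2 + O(x^7).
The coefficient of x^6 is -19/24.

Final answer: -19/24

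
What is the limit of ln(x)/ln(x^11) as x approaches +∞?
This is an ∞/∞ indeterminate form as x → +∞.
Write ln(x^11) = 11·ln(x), reducing the quotient to 1/11.
Limit = 1/11.

Final answer: 1/11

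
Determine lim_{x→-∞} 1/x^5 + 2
Evaluate the dominant behaviour as x → -∞; each term tends to a finite value or vanishes.
Limit = 2.

Final answer: 2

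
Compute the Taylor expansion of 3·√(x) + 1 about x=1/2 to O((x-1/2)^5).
1 + 3·√(2)/2 + 3·√(2)·(x - 1/2)/2 - 3·√(2)·(x - 1/2)^2/4 + 3·√(2)·(x - 1/2)^3/4 - 15·√(2)·(x - 1/2)^4/16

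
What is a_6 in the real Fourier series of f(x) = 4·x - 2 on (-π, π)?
a_6 = (1/π) ∫_{-π}^{π} f(x)·cos(6x) dx.
Evaluate the integral (use parity and integration by parts as needed): a_6 = 0.

Final answer: 0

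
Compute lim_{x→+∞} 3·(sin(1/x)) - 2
Evaluate the dominant behaviour as x → +∞; each term tends to a finite value or vanishes.
Limit = -2.

Final answer: -2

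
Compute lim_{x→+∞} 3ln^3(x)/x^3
This is an ∞/∞ indeterminate form as x → +∞.
The polynomial denominator x^3 dominates the logarithmic numerator (any positive power of x ≫ ln^3(x) as x → ∞), so the quotient → 0.
Limit = 0.

Final answer: 0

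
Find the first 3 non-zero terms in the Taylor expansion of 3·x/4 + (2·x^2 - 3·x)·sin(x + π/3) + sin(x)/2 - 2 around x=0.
x^2·(-3/2 + √(3)) + x·(5/4 - 3·√(3)/2) - 2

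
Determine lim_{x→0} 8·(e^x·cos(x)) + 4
Direct substitution at x = 0 gives 12.

Final answer: 12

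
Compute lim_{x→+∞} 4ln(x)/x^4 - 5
The quotient is an ∞/∞ indeterminate form as x → +∞.
The polynomial denominator x^4 dominates the logarithmic numerator (any positive power of x ≫ ln(x) as x → ∞), so the quotient → 0.
Adding the constant: 0 - 5 = -5. Limit = -5.

Final answer: -5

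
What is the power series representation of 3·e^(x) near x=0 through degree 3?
x^3/2 + 3·x^2/2 + 3·x + 3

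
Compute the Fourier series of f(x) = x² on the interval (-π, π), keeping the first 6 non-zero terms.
-4·cos(x) + cos(2·x) - 4·cos(3·x)/9 + cos(4·x)/4 - 4·cos(5·x)/25 + π^2/3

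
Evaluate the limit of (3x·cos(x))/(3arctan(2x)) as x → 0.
Both numerator and denominator → 0 as x → 0; this is a 0/0 indeterminate form.
Expand each to leading order near x = 0: numerator ~ 3·x, denominator ~ 6·x.
The limit of the ratio is 1/2.

Final answer: 1/2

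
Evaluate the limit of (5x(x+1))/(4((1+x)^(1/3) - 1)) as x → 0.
Both numerator and denominator → 0 as x → 0; this is a 0/0 indeterminate form.
Expand each to leading order near x = 0: numerator ~ 5·x, denominator ~ 4·x/3.
The limit of the ratio is 15/4.

Final answer: 15/4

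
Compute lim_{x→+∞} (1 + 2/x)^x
As x → +∞: this is the defining limit (1 + 2/x)^x → e^2.
Limit = e^(2).

Final answer: e^(2)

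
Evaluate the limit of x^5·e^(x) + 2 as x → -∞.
The product is a 0·∞ indeterminate form at x → -∞.
Rewrite the product as x^5 / e^(-x) (an ∞/∞ form) and apply L'Hôpital, or use the standard hierarchy e^(|x|) ≫ |x^5| as x → -∞.
The indeterminate product → 0, so the limit = 2.

Final answer: 2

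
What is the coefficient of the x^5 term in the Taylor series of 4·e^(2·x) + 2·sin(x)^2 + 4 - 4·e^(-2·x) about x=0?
Expand to order 5: 4·e^(2·x) + 2·sin(x)^2 + 4 - 4·e^(-2·x) = 32·x^5/15 - 2·x^4/3 + 32·x^3/3 + 2·x^2 + 16·x + 4 + O(x^6).
The coefficient of x^5 is 32/15.

Final answer: 32/15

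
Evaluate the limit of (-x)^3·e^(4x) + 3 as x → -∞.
The product is a 0·∞ indeterminate form at x → -∞.
Rewrite the product as (-x)^3 / e^(-4x) (an ∞/∞ form) and apply L'Hôpital, or use the standard hierarchy e^(4|x|) ≫ |(-x)^3| as x → -∞.
The indeterminate product → 0, so the limit = 3.

Final answer: 3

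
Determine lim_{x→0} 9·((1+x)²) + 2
Direct substitution at x = 0 gives 11.

Final answer: 11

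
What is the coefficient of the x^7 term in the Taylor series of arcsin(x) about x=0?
Expand to order 7: arcsin(x) = 5·x^7/112 + 3·x^5/40 + x^3/6 + x + O(x^8).
The coefficient of x^7 is 5/112.

Final answer: 5/112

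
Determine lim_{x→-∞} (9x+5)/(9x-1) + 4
Evaluate the dominant behaviour as x → -∞; each term tends to a finite value or vanishes.
Limit = 5.

Final answer: 5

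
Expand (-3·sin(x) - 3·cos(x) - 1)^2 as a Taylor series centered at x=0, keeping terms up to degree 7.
-193·x^7/840 - x^6/120 + 49·x^5/20 + x^4/4 - 13·x^3 - 3·x^2 + 24·x + 16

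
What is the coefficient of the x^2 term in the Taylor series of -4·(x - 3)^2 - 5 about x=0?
Expand to order 2: -4·(x - 3)^2 - 5 = -4·x^2 + 24·x - 41 + O(x^3).
The coefficient of x^2 is -4.

Final answer: -4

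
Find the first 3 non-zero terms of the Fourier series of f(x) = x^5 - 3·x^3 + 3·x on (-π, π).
(-46·π^2 + 2·π^4 + 282)·sin(x) + (-π^4 - 15 + 8·π^2)·sin(2·x) + (-94·π^2/27 + 350/81 + 2·π^4/3)·sin(3·x)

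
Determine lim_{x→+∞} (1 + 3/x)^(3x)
As x → +∞: write (1 + 3/x)^(3x) = ((1 + 3/x)^x)^3 → (e^3)^3 = e^9.
Limit = e^(9).

Final answer: e^(9)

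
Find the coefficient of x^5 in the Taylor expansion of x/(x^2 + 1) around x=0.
Expand to order 5: x/(x^2 + 1) = x^5 - x^3 + x + O(x^6).
The coefficient of x^5 is 1.

Final answer: 1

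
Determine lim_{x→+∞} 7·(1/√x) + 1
Evaluate the dominant behaviour as x → +∞; each term tends to a finite value or vanishes.
Limit = 1.

Final answer: 1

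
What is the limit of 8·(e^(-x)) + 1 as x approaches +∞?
Evaluate the dominant behaviour as x → +∞; each term tends to a finite value or vanishes.
Limit = 1.

Final answer: 1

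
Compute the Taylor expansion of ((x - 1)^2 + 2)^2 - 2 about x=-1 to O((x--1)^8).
34 - 48·(x + 1) + 28·(x + 1)^2 - 8·(x + 1)^3 + (x + 1)^4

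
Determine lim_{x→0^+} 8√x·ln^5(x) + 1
The product is a 0·∞ indeterminate form at x → 0⁺.
Rewrite the product as 8·ln^5(x) / x^(-1/2) and apply L'Hôpital, or use the standard hierarchy x^(-1/2) ≫ |ln x|^5 as x → 0⁺.
The indeterminate product → 0, so the limit = 1.

Final answer: 1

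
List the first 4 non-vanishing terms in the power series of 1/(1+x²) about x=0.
-x^6 + x^4 - x^2 + 1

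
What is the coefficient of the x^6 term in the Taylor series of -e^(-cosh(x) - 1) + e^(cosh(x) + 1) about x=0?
Expand to order 6: -e^(-cosh(x) - 1) + e^(cosh(x) + 1) = x^6·(e^(-2)/720 + 31·e^(2)/720) + x^4·(-e^(-2)/12 + e^(2)/6) + x^2·(e^(-2)/2 + e^(2)/2) - e^(-2) + e^(2) + O(x^7).
The coefficient of x^6 is e^(-2)/720 + 31·e^(2)/720.

Final answer: e^(-2)/720 + 31·e^(2)/720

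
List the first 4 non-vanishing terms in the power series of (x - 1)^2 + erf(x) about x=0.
-2·x^3/(3·√(π)) + x^2 + x·(-2 + 2/√(π)) + 1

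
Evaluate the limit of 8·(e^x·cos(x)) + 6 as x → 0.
Direct substitution at x = 0 gives 14.

Final answer: 14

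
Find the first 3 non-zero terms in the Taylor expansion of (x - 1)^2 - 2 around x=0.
x^2 - 2·x - 1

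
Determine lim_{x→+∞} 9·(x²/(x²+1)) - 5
Evaluate the dominant behaviour as x → +∞; each term tends to a finite value or vanishes.
Limit = 4.

Final answer: 4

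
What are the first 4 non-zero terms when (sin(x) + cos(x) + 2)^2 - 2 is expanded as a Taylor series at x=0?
-2·x^3 - 2·x^2 + 6·x + 7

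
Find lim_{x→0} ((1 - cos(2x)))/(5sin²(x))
Both numerator and denominator → 0 as x → 0; this is a 0/0 indeterminate form.
Expand each to leading order near x = 0: numerator ~ 2·x^2, denominator ~ 5·x^2.
The limit of the ratio is 2/5.

Final answer: 2/5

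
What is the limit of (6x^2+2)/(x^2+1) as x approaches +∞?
This is an ∞/∞ indeterminate form as x → +∞.
Divide numerator and denominator by x^2 and let the lower-order terms vanish; the leading terms give 6/1 = 6.
Limit = 6.

Final answer: 6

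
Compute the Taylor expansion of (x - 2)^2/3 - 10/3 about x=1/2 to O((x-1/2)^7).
-31/12 - (x - 1/2) + (x - 1/2)^2/3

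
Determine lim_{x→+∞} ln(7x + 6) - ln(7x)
This is an ∞ − ∞ indeterminate form.
Combine the logarithms: ln(7x+6) − ln(7x) = ln((7x+6)/(7x)) = ln(1 + 6/(7x)) → ln(1) = 0.
Limit = 0.

Final answer: 0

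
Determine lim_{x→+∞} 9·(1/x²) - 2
Evaluate the dominant behaviour as x → +∞; each term tends to a finite value or vanishes.
Limit = -2.

Final answer: -2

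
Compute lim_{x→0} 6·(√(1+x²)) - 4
Direct substitution at x = 0 gives 2.

Final answer: 2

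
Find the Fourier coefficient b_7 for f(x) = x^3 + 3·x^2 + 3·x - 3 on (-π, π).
b_7 = (1/π) ∫_{-π}^{π} f(x)·sin(7x) dx.
Evaluate the integral (use parity and integration by parts as needed): b_7 = 282/343 + 2·π^2/7.

Final answer: 282/343 + 2·π^2/7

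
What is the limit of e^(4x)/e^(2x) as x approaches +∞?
This is an ∞/∞ indeterminate form as x → +∞.
Rewrite e^(4x)/e^(2x) = e^((4−2)x) = e^(2x); the exponent coefficient is 2 > 0 so e^(2x) → ∞.
Limit = ∞.

Final answer: ∞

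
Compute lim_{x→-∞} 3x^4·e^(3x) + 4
The product is a 0·∞ indeterminate form at x → -∞.
Rewrite the product as 3x^4 / e^(-3x) (an ∞/∞ form) and apply L'Hôpital, or use the standard hierarchy e^(3|x|) ≫ |x^4| as x → -∞.
The indeterminate product → 0, so the limit = 4.

Final answer: 4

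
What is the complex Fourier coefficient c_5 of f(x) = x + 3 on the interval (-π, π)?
Compute the real Fourier coefficients first: a_5 = 0, b_5 = 2/5.
Then c_5 = (a_5 − i·b_5)/2 = -i/5.

Final answer: -i/5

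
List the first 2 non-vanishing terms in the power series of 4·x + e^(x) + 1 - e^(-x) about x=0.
6·x + 1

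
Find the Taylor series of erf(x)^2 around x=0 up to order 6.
56·x^6/(45·π) - 8·x^4/(3·π) + 4·x^2/π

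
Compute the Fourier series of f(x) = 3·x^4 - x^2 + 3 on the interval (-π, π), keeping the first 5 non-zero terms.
(148 - 24·π^2)·cos(x) + (-10 + 6·π^2)·cos(2·x) + (20/9 - 8·π^2/3)·cos(3·x) + (-13/16 + 3·π^2/2)·cos(4·x) - π^2/3 + 3 + 3·π^4/5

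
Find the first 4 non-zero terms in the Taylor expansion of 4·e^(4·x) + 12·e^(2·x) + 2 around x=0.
176·x^3/3 + 56·x^2 + 40·x + 18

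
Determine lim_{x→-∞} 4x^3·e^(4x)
This is a 0·∞ indeterminate form at x → -∞.
Rewrite the product as 4x^3 / e^(-4x) (an ∞/∞ form) and apply L'Hôpital, or use the standard hierarchy e^(4|x|) ≫ |x^3| as x → -∞.
The indeterminate product → 0, so the limit = 0.

Final answer: 0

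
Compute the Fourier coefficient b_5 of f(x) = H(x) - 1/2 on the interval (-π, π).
b_5 = (1/π) ∫_{-π}^{π} f(x)·sin(5x) dx.
Evaluate the integral (use parity and integration by parts as needed): b_5 = 2/(5·π).

Final answer: 2/(5·π)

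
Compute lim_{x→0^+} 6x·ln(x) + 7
The product is a 0·∞ indeterminate form at x → 0⁺.
Rewrite the product as 6·ln(x) / x^(-1) and apply L'Hôpital, or use the standard hierarchy x^(-1) ≫ |ln x| as x → 0⁺.
The indeterminate product → 0, so the limit = 7.

Final answer: 7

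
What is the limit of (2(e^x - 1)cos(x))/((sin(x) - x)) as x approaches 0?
Both numerator and denominator → 0 as x → 0; this is a 0/0 indeterminate form.
Expand each to leading order near x = 0: numerator ~ 2·x, denominator ~ -x^3/6.
The limit of the ratio is -∞.

Final answer: -∞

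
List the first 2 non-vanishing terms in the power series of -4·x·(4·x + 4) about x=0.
-16·x^2 - 16·x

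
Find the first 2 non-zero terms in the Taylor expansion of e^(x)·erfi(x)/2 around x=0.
x^2/√(π) + x/√(π)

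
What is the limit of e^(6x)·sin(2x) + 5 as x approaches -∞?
Evaluate the dominant behaviour as x → -∞; each term tends to a finite value or vanishes.
Limit = 5.

Final answer: 5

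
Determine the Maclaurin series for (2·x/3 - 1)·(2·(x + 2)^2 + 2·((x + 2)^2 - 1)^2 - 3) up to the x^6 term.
4·x^5/3 + 26·x^4/3 + 44·x^3/3 - 26·x^2/3 - 122·x/3 - 23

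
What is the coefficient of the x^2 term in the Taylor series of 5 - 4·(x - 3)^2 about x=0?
Expand to order 2: 5 - 4·(x - 3)^2 = -4·x^2 + 24·x - 31 + O(x^3).
The coefficient of x^2 is -4.

Final answer: -4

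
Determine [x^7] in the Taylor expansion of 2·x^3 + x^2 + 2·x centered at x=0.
Expand to order 7: 2·x^3 + x^2 + 2·x = 2·x^3 + x^2 + 2·x + O(x^8).
The coefficient of x^7 is 0.

Final answer: 0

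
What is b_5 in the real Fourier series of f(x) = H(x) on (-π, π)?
b_5 = (1/π) ∫_{-π}^{π} f(x)·sin(5x) dx.
Evaluate the integral (use parity and integration by parts as needed): b_5 = 2/(5·π).

Final answer: 2/(5·π)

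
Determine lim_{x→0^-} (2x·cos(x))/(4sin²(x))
Both numerator and denominator → 0 as x → 0^-; this is a 0/0 indeterminate form.
Expand each to leading order near x = 0: numerator ~ 2·x, denominator ~ 4·x^2.
The limit of the ratio is -∞.

Final answer: -∞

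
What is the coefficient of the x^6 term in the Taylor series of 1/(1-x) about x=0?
Expand to order 6: 1/(1-x) = x^6 + x^5 + x^4 + x^3 + x^2 + x + 1 + O(x^7).
The coefficient of x^6 is 1.

Final answer: 1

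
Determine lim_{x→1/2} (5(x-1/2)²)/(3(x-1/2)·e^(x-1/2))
Both numerator and denominator → 0 as x → 1/2; this is a 0/0 indeterminate form.
Expand each to leading order near x = 1/2: numerator ~ 5·(x - 1/2)^2, denominator ~ 3·(x - 1/2).
The limit of the ratio is 0.

Final answer: 0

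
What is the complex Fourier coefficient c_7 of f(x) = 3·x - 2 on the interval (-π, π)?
Compute the real Fourier coefficients first: a_7 = 0, b_7 = 6/7.
Then c_7 = (a_7 − i·b_7)/2 = -3·i/7.

Final answer: -3·i/7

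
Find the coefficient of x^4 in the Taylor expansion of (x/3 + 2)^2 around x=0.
Expand to order 4: (x/3 + 2)^2 = x^2/9 + 4·x/3 + 4 + O(x^5).
The coefficient of x^4 is 0.

Final answer: 0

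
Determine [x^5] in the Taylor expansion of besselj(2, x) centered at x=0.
Expand to order 5: besselj(2, x) = -x^4/96 + x^2/8 + O(x^6).
The coefficient of x^5 is 0.

Final answer: 0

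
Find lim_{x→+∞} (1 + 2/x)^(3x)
As x → +∞: write (1 + 2/x)^(3x) = ((1 + 2/x)^x)^3 → (e^2)^3 = e^6.
Limit = e^(6).

Final answer: e^(6)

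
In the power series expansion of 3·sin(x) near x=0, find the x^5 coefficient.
Expand to order 5: 3·sin(x) = x^5/40 - x^3/2 + 3·x + O(x^6).
The coefficient of x^5 is 1/40.

Final answer: 1/40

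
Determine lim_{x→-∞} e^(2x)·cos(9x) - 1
Evaluate the dominant behaviour as x → -∞; each term tends to a finite value or vanishes.
Limit = -1.

Final answer: -1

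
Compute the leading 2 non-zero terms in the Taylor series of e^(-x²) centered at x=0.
1 - x^2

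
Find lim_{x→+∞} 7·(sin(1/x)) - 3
Evaluate the dominant behaviour as x → +∞; each term tends to a finite value or vanishes.
Limit = -3.

Final answer: -3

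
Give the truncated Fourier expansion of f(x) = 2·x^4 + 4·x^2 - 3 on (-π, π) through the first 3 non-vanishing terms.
(80 - 16·π^2)·cos(x) + (-2 + 4·π^2)·cos(2·x) - 3 + 4·π^2/3 + 2·π^4/5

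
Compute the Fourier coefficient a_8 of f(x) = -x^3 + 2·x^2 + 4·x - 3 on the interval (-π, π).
a_8 = (1/π) ∫_{-π}^{π} f(x)·cos(8x) dx.
Evaluate the integral (use parity and integration by parts as needed): a_8 = 1/8.

Final answer: 1/8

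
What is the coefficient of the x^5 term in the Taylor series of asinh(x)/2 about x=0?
Expand to order 5: asinh(x)/2 = 3·x^5/80 - x^3/12 + x/2 + O(x^6).
The coefficient of x^5 is 3/80.

Final answer: 3/80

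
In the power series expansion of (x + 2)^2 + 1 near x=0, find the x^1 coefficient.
Expand to order 1: (x + 2)^2 + 1 = 4·x + 5 + O(x^2).
The coefficient of x^1 is 4.

Final answer: 4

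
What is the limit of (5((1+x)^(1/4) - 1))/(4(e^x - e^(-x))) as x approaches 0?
Both numerator and denominator → 0 as x → 0; this is a 0/0 indeterminate form.
Expand each to leading order near x = 0: numerator ~ 5·x/4, denominator ~ 8·x.
The limit of the ratio is 5/32.

Final answer: 5/32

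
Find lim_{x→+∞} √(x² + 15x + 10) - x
This is an ∞ − ∞ indeterminate form.
Multiply and divide by the conjugate √(x²+15x + 10) + x; the x² terms cancel, leaving (15x + 10)/(√(x²+15x + 10)+x) → 15/2.
Limit = 15/2.

Final answer: 15/2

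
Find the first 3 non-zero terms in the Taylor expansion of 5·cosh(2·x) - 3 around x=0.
10·x^4/3 + 10·x^2 + 2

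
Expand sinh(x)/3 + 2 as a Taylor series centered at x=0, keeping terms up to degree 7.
x^7/15120 + x^5/360 + x^3/18 + x/3 + 2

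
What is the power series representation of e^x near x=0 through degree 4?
x^4/24 + x^3/6 + x^2/2 + x + 1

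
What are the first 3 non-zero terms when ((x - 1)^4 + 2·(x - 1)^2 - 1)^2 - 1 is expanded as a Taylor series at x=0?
96·x^2 - 32·x + 3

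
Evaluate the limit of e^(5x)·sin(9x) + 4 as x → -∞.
Evaluate the dominant behaviour as x → -∞; each term tends to a finite value or vanishes.
Limit = 4.

Final answer: 4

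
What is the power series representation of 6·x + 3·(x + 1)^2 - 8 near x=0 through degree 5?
3·x^2 + 12·x - 5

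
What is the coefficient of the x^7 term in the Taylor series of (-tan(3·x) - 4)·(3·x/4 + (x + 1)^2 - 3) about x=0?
Expand to order 7: (-tan(3·x) - 4)·(3·x/4 + (x + 1)^2 - 3) = 7128·x^7/35 - 891·x^6/10 + 279·x^5/5 - 99·x^4/4 + 15·x^3 - 49·x^2/4 - 5·x + 8 + O(x^8).
The coefficient of x^7 is 7128/35.

Final answer: 7128/35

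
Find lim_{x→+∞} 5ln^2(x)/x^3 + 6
The quotient is an ∞/∞ indeterminate form as x → +∞.
The polynomial denominator x^3 dominates the logarithmic numerator (any positive power of x ≫ ln^2(x) as x → ∞), so the quotient → 0.
Adding the constant: 0 + 6 = 6. Limit = 6.

Final answer: 6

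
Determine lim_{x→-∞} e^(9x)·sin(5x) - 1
Evaluate the dominant behaviour as x → -∞; each term tends to a finite value or vanishes.
Limit = -1.

Final answer: -1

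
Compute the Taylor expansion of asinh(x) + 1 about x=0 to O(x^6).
3·x^5/40 - x^3/6 + x + 1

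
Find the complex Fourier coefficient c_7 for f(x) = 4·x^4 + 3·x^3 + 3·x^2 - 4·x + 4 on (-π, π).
Compute the real Fourier coefficients first: a_7 = -32·π^2/49 - 396/2401, b_7 = -428/343 + 6·π^2/7.
Then c_7 = (a_7 − i·b_7)/2 = -16·π^2/49 - 198/2401 - 3·i·π^2/7 + 214·i/343.

Final answer: -16·π^2/49 - 198/2401 - 3·i·π^2/7 + 214·i/343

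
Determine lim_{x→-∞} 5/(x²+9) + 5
Evaluate the dominant behaviour as x → -∞; each term tends to a finite value or vanishes.
Limit = 5.

Final answer: 5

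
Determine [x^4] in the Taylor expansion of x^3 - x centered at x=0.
Expand to order 4: x^3 - x = x^3 - x + O(x^5).
The coefficient of x^4 is 0.

Final answer: 0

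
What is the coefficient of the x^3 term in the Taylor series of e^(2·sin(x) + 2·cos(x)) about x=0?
Expand to order 3: e^(2·sin(x) + 2·cos(x)) = -x^3·e^(2) + x^2·e^(2) + 2·x·e^(2) + e^(2) + O(x^4).
The coefficient of x^3 is -e^(2).

Final answer: -e^(2)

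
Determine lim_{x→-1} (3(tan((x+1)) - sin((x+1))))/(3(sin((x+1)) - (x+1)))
Both numerator and denominator → 0 as x → -1; this is a 0/0 indeterminate form.
Expand each to leading order near x = -1: numerator ~ 3·(x + 1)^3/2, denominator ~ -(x + 1)^3/2.
The limit of the ratio is -3.

Final answer: -3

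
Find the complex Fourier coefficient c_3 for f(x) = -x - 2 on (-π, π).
Compute the real Fourier coefficients first: a_3 = 0, b_3 = -2/3.
Then c_3 = (a_3 − i·b_3)/2 = i/3.

Final answer: i/3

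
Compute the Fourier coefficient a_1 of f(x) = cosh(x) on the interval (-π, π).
a_1 = (1/π) ∫_{-π}^{π} f(x)·cos(1x) dx.
Evaluate the integral (use parity and integration by parts as needed): a_1 = -sinh(π)/π.

Final answer: -sinh(π)/π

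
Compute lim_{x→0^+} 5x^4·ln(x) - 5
The product is a 0·∞ indeterminate form at x → 0⁺.
Rewrite the product as 5·ln(x) / x^(-4) and apply L'Hôpital, or use the standard hierarchy x^(-4) ≫ |ln x| as x → 0⁺.
The indeterminate product → 0, so the limit = -5.

Final answer: -5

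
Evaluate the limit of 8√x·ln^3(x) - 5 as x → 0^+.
The product is a 0·∞ indeterminate form at x → 0⁺.
Rewrite the product as 8·ln^3(x) / x^(-1/2) and apply L'Hôpital, or use the standard hierarchy x^(-1/2) ≫ |ln x|^3 as x → 0⁺.
The indeterminate product → 0, so the limit = -5.

Final answer: -5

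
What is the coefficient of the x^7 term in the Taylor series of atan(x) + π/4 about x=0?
Expand to order 7: atan(x) + π/4 = -x^7/7 + x^5/5 - x^3/3 + x + π/4 + O(x^8).
The coefficient of x^7 is -1/7.

Final answer: -1/7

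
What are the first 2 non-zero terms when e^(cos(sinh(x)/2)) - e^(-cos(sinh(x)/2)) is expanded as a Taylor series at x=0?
x^2·(-e/8 - e^(-1)/8) - e^(-1) + e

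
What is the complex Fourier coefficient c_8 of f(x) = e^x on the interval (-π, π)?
Compute the real Fourier coefficients first: a_8 = (-1 + e^(2·π))·e^(-π)/(65·π), b_8 = (8 - 8·e^(2·π))·e^(-π)/(65·π).
Then c_8 = (a_8 − i·b_8)/2 = -e^(-π)/(130·π) + e^(π)/(130·π) - 4·i·e^(-π)/(65·π) + 4·i·e^(π)/(65·π).

Final answer: -e^(-π)/(130·π) + e^(π)/(130·π) - 4·i·e^(-π)/(65·π) + 4·i·e^(π)/(65·π)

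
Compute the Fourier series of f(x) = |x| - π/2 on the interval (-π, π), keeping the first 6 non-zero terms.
-4·cos(x)/π - 4·cos(3·x)/(9·π) - 4·cos(5·x)/(25·π) - 4·cos(7·x)/(49·π) - 4·cos(9·x)/(81·π) - 4·cos(11·x)/(121·π)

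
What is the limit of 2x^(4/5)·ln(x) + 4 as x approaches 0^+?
The product is a 0·∞ indeterminate form at x → 0⁺.
Rewrite the product as 2·ln(x) / x^(-4/5) and apply L'Hôpital, or use the standard hierarchy x^(-4/5) ≫ |ln x| as x → 0⁺.
The indeterminate product → 0, so the limit = 4.

Final answer: 4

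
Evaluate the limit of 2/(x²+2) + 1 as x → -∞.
Evaluate the dominant behaviour as x → -∞; each term tends to a finite value or vanishes.
Limit = 1.

Final answer: 1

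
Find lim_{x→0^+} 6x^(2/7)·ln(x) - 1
The product is a 0·∞ indeterminate form at x → 0⁺.
Rewrite the product as 6·ln(x) / x^(-2/7) and apply L'Hôpital, or use the standard hierarchy x^(-2/7) ≫ |ln x| as x → 0⁺.
The indeterminate product → 0, so the limit = -1.

Final answer: -1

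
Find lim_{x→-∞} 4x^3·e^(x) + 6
The product is a 0·∞ indeterminate form at x → -∞.
Rewrite the product as 4x^3 / e^(-x) (an ∞/∞ form) and apply L'Hôpital, or use the standard hierarchy e^(|x|) ≫ |x^3| as x → -∞.
The indeterminate product → 0, so the limit = 6.

Final answer: 6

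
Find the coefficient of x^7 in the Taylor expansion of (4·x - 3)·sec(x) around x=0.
Expand to order 7: (4·x - 3)·sec(x) = 61·x^7/180 - 61·x^6/240 + 5·x^5/6 - 5·x^4/8 + 2·x^3 - 3·x^2/2 + 4·x - 3 + O(x^8).
The coefficient of x^7 is 61/180.

Final answer: 61/180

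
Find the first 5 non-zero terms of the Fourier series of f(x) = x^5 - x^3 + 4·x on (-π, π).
(-42·π^2 + 2·π^4 + 260)·sin(x) + (-π^4 - 13 + 6·π^2)·sin(2·x) + (-58·π^2/27 + 332/81 + 2·π^4/3)·sin(3·x) + (-π^4/2 - 155/64 + 9·π^2/8)·sin(4·x) + (-18·π^2/25 + 1108/625 + 2·π^4/5)·sin(5·x)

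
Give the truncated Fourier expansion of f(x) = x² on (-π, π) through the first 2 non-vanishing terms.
-4·cos(x) + π^2/3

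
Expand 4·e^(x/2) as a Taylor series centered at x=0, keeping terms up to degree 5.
x^5/960 + x^4/96 + x^3/12 + x^2/2 + 2·x + 4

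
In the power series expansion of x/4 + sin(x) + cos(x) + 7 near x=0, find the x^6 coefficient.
Expand to order 6: x/4 + sin(x) + cos(x) + 7 = -x^6/720 + x^5/120 + x^4/24 - x^3/6 - x^2/2 + 5·x/4 + 8 + O(x^7).
The coefficient of x^6 is -1/720.

Final answer: -1/720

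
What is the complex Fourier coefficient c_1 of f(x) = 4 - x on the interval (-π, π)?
Compute the real Fourier coefficients first: a_1 = 0, b_1 = -2.
Then c_1 = (a_1 − i·b_1)/2 = i.

Final answer: i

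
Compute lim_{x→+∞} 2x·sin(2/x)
As x → +∞: let u = 2/x → 0⁺; then 2·x·sin(2/x) = 2·2·sin(u)/u → 2·2·1 = 4.
Limit = 4.

Final answer: 4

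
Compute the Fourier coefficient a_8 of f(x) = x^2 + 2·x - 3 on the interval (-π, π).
a_8 = (1/π) ∫_{-π}^{π} f(x)·cos(8x) dx.
Evaluate the integral (use parity and integration by parts as needed): a_8 = 1/16.

Final answer: 1/16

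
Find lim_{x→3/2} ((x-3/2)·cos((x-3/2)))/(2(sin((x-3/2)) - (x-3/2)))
Both numerator and denominator → 0 as x → 3/2; this is a 0/0 indeterminate form.
Expand each to leading order near x = 3/2: numerator ~ (x - 3/2), denominator ~ -(x - 3/2)^3/3.
The limit of the ratio is -∞.

Final answer: -∞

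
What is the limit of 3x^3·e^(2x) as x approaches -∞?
This is a 0·∞ indeterminate form at x → -∞.
Rewrite the product as 3x^3 / e^(-2x) (an ∞/∞ form) and apply L'Hôpital, or use the standard hierarchy e^(2|x|) ≫ |x^3| as x → -∞.
The indeterminate product → 0, so the limit = 0.

Final answer: 0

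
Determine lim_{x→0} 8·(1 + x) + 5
Direct substitution at x = 0 gives 13.

Final answer: 13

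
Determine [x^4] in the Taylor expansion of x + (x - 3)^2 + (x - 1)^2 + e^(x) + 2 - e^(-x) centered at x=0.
Expand to order 4: x + (x - 3)^2 + (x - 1)^2 + e^(x) + 2 - e^(-x) = x^3/3 + 2·x^2 - 5·x + 12 + O(x^5).
The coefficient of x^4 is 0.

Final answer: 0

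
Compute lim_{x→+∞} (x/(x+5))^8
As x → +∞: x/(x+5) = 1/(1 + 5/x) → 1, and the 8th power of a limit-1 base also → 1.
Limit = 1.

Final answer: 1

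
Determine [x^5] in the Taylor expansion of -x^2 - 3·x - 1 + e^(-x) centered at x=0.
Expand to order 5: -x^2 - 3·x - 1 + e^(-x) = -x^5/120 + x^4/24 - x^3/6 - x^2/2 - 4·x + O(x^6).
The coefficient of x^5 is -1/120.

Final answer: -1/120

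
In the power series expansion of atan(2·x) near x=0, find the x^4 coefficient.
Expand to order 4: atan(2·x) = -8·x^3/3 + 2·x + O(x^5).
The coefficient of x^4 is 0.

Final answer: 0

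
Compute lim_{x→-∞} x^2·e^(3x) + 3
The product is a 0·∞ indeterminate form at x → -∞.
Rewrite the product as x^2 / e^(-3x) (an ∞/∞ form) and apply L'Hôpital, or use the standard hierarchy e^(3|x|) ≫ |x^2| as x → -∞.
The indeterminate product → 0, so the limit = 3.

Final answer: 3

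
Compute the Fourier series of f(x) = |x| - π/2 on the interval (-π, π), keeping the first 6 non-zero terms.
-4·cos(x)/π - 4·cos(3·x)/(9·π) - 4·cos(5·x)/(25·π) - 4·cos(7·x)/(49·π) - 4·cos(9·x)/(81·π) - 4·cos(11·x)/(121·π)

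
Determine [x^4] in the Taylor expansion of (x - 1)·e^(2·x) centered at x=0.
Expand to order 4: (x - 1)·e^(2·x) = 2·x^4/3 + 2·x^3/3 - x - 1 + O(x^5).
The coefficient of x^4 is 2/3.

Final answer: 2/3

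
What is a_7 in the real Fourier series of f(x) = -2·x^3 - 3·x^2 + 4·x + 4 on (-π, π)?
a_7 = (1/π) ∫_{-π}^{π} f(x)·cos(7x) dx.
Evaluate the integral (use parity and integration by parts as needed): a_7 = 12/49.

Final answer: 12/49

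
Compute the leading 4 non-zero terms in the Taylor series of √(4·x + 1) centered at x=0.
4·x^3 - 2·x^2 + 2·x + 1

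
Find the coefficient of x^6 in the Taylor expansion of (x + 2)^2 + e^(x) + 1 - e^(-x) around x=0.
Expand to order 6: (x + 2)^2 + e^(x) + 1 - e^(-x) = x^5/60 + x^3/3 + x^2 + 6·x + 5 + O(x^7).
The coefficient of x^6 is 0.

Final answer: 0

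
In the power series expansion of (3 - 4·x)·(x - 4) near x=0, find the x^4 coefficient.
Expand to order 4: (3 - 4·x)·(x - 4) = -4·x^2 + 19·x - 12 + O(x^5).
The coefficient of x^4 is 0.

Final answer: 0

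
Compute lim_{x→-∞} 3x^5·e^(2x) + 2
The product is a 0·∞ indeterminate form at x → -∞.
Rewrite the product as 3x^5 / e^(-2x) (an ∞/∞ form) and apply L'Hôpital, or use the standard hierarchy e^(2|x|) ≫ |x^5| as x → -∞.
The indeterminate product → 0, so the limit = 2.

Final answer: 2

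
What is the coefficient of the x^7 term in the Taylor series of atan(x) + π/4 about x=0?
Expand to order 7: atan(x) + π/4 = -x^7/7 + x^5/5 - x^3/3 + x + π/4 + O(x^8).
The coefficient of x^7 is -1/7.

Final answer: -1/7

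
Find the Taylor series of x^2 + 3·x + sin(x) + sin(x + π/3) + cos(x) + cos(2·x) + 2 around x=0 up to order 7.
-x^7/3360 + x^6·(-13/144 - √(3)/1440) + x^5/80 + x^4·(√(3)/48 + 17/24) - x^3/4 + x^2·(-3/2 - √(3)/4) + 9·x/2 + √(3)/2 + 4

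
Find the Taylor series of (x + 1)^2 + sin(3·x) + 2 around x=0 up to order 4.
-9·x^3/2 + x^2 + 5·x + 3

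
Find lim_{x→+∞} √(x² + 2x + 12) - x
As x → +∞: multiply by the conjugate to get (2x+12)/(√(x²+2x+12)+x); the denominator ~ 2x, so the limit is 2/2 = 1.
Limit = 1.

Final answer: 1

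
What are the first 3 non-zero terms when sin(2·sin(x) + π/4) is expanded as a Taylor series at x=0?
-√(2)·x^2 + √(2)·x + √(2)/2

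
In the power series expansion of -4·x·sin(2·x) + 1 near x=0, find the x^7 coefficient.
Expand to order 7: -4·x·sin(2·x) + 1 = -16·x^6/15 + 16·x^4/3 - 8·x^2 + 1 + O(x^8).
The coefficient of x^7 is 0.

Final answer: 0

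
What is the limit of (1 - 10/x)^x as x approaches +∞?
As x → +∞: this is the defining limit (1 - 10/x)^x → e^(-10).
Limit = e^(-10).

Final answer: e^(-10)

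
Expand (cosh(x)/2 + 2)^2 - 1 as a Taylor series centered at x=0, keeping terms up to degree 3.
5·x^2/4 + 21/4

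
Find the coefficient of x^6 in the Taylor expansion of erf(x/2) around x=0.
Expand to order 6: erf(x/2) = x^5/(160·√(π)) - x^3/(12·√(π)) + x/√(π) + O(x^7).
The coefficient of x^6 is 0.

Final answer: 0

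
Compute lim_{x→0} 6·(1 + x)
Direct substitution at x = 0 gives 6.

Final answer: 6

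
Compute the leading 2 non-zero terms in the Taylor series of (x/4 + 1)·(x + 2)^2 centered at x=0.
5·x + 4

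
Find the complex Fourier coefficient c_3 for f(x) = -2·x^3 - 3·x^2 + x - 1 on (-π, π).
Compute the real Fourier coefficients first: a_3 = 4/3, b_3 = 14/9 - 4·π^2/3.
Then c_3 = (a_3 − i·b_3)/2 = 2/3 - 7·i/9 + 2·i·π^2/3.

Final answer: 2/3 - 7·i/9 + 2·i·π^2/3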